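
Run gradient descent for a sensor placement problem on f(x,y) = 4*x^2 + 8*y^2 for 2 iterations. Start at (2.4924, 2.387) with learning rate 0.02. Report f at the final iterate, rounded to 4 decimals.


Gradient descent on f(x,y) = 4*x^2 + 8*y^2.
Starting point: (2.4924, 2.387), alpha = 0.02
Step 1: grad_x = 2*4*2.4924 = 19.9392, grad_y = 2*8*2.387 = 38.192
  x_1 = 2.4924 - 0.02*19.9392 = 2.0936
  y_1 = 2.387 - 0.02*38.192 = 1.6232
Step 2: grad_x = 2*4*2.0936 = 16.7489, grad_y = 2*8*1.6232 = 25.9706
  x_2 = 2.0936 - 0.02*16.7489 = 1.7586
  y_2 = 1.6232 - 0.02*25.9706 = 1.1037
f(1.7586, 1.1037) = 4*1.7586^2 + 8*1.1037^2 = 22.1173


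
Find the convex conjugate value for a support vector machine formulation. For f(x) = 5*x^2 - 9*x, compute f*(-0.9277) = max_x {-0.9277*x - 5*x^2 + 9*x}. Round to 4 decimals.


f*(y) = sup_x {y*x - a*x^2 - b*x} = sup_x {(y-b)*x - a*x^2}
FOC: (y - b) - 2a*x = 0 => x* = (y - b)/(2a)
x* = (-0.9277 + 9)/(2*5) = 0.8072
f*(-0.9277) = (y-b)^2/(4a) = (-0.9277 + 9)^2/(4*5)
= 65.162/20 = 3.2581


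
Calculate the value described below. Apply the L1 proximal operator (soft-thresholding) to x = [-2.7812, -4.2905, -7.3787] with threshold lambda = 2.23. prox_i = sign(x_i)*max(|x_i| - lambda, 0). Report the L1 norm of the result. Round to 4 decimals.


Soft-thresholding with lambda = 2.23:
prox(-2.7812) = sign(-2.7812)*max(|-2.7812| - 2.23, 0) = -0.5512
prox(-4.2905) = sign(-4.2905)*max(|-4.2905| - 2.23, 0) = -2.0605
prox(-7.3787) = sign(-7.3787)*max(|-7.3787| - 2.23, 0) = -5.1487
prox(x) = [-0.5512, -2.0605, -5.1487]
||prox(x)||_1 = 0.5512 + 2.0605 + 5.1487 = 7.7604


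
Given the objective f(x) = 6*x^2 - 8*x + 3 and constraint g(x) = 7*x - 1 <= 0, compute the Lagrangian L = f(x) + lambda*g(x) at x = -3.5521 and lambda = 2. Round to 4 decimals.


Step 1: Evaluate f(x).
f(-3.5521) = 6*(-3.5521)^2 - 8*(-3.5521) + 3 = 107.1213
Step 2: Evaluate g(x).
g(-3.5521) = 7*-3.5521 - 1 = -25.8647
Step 3: Compute Lagrangian.
L = 107.1213 + 2*-25.8647 = 55.3919


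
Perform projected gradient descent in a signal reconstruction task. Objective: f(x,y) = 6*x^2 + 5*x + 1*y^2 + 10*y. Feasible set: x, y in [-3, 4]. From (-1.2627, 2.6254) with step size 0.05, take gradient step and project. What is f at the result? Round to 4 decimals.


Step 1: Compute gradient at (-1.2627, 2.6254).
grad_x = 2*6*-1.2627 + 5 = -10.1524
grad_y = 2*1*2.6254 + 10 = 15.2508
Step 2: Gradient step.
x_raw = -1.2627 - 0.05*-10.1524 = -0.7551
y_raw = 2.6254 - 0.05*15.2508 = 1.8629
Step 3: Project onto [-3, 4].
x_proj = clip(-0.7551) = -0.7551
y_proj = clip(1.8629) = 1.8629
Step 4: Evaluate f.
f(-0.7551, 1.8629) = 21.7443


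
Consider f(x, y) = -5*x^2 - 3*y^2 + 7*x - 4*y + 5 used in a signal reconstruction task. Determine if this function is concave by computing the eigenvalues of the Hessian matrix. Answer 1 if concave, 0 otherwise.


The Hessian of f(x,y) = -5*x^2 - 3*y^2 + 7*x - 4*y + 5 is:
H = [[-10, 0], [0, -6]]
Trace = -10 - 6 = -16
Determinant = -10*-6 - (0)^2 = 60
Discriminant = (-16)^2 - 4*60 = 16.0
Eigenvalues: lambda_1 = -10.0, lambda_2 = -6.0
The function is concave.

1


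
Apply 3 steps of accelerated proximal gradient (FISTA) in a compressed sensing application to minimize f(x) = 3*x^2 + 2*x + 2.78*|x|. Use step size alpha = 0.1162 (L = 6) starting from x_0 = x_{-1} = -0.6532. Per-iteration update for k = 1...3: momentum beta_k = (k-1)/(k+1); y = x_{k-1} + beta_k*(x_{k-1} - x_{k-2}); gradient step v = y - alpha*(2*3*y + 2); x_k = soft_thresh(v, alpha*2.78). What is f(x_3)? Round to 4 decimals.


FISTA on f(x) = 3*x^2 + 2*x + 2.78*|x|
L = 6, alpha = 0.1162
Iteration 1: beta = 0.0, y = -0.6532 + 0.0*(-0.6532 + 0.6532) = -0.6532
  grad(y) = -1.9192, v = y - alpha*grad = -0.4302
  prox(v) = soft_thresh(-0.4302, 0.323) = -0.1072
Iteration 2: beta = 0.3333, y = -0.1072 + 0.3333*(-0.1072 + 0.6532) = 0.0749
  grad(y) = 2.4492, v = y - alpha*grad = -0.2097
  prox(v) = soft_thresh(-0.2097, 0.323) = 0.0
Iteration 3: beta = 0.5, y = 0.0 + 0.5*(0.0 + 0.1072) = 0.0536
  grad(y) = 2.3215, v = y - alpha*grad = -0.2162
  prox(v) = soft_thresh(-0.2162, 0.323) = 0.0
f(x_3) = 3*0.0^2 + 2*0.0 + 2.78*|0.0| = 0.0


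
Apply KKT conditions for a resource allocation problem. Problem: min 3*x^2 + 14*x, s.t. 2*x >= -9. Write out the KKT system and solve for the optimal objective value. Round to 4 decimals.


Step 1: Try lambda = 0 (constraint inactive).
Stationarity: 2*3*x + 14 = 0
x* = -14/(2*3) = -7/3 = -2.3333 (rounded; the exact value -7/3 is used below)
Check constraint: 2*-2.3333 = -4.6666 >= -9 -- satisfied.
Step 2: Compute optimal value.
f(x*) = 3*(-7/3)^2 + 14*(-7/3) = -16.3333


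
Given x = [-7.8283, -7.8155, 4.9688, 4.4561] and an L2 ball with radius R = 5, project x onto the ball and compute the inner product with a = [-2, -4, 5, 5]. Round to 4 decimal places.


Step 1: Compute ||x|| (intermediates to 6 decimals).
||x|| = sqrt((-7.8283)^2 + (-7.8155)^2 + 4.9688^2 + 4.4561^2) = 12.91937
Step 2: Project.
Since ||x|| > R, scale = R/||x|| = 5/12.91937 = 0.387016, proj(x) = scale * x
proj(x) = [-3.029677, -3.024724, 1.923005, 1.724582]
Step 3: Dot product.
a^T * proj(x) = -2*(-3.029677) - 4*(-3.024724) + 5*1.923005 + 5*1.724582 = 36.3962


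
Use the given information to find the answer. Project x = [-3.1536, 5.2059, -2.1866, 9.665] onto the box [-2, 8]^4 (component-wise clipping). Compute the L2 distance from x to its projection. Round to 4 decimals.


Project each component onto [-2, 8].
clip(-3.1536) = -2.0, clip(5.2059) = 5.2059, clip(-2.1866) = -2.0, clip(9.665) = 8.0
Projection = [-2.0, 5.2059, -2.0, 8.0]
Squared diffs: [1.3308, 0.0, 0.0348, 2.7722]
Distance = sqrt(4.1378) = 2.0342


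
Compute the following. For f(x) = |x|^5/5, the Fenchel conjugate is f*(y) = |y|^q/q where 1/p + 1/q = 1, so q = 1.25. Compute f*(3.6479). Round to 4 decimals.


The conjugate exponent q satisfies 1/p + 1/q = 1.
p = 5, so q = 5/(5 - 1) = 1.25
|y|^q = 3.6479^1.25 = 5.0414
f*(3.6479) = 5.0414 / 1.25 = 4.0331


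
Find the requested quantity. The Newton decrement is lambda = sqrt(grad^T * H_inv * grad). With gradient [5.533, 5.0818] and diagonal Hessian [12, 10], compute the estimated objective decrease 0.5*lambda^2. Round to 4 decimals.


Step 1: H is diagonal, so H^(-1) * g = [0.4611, 0.5082].
Step 2: g^T H^(-1) g = sum_i g_i^2 / H_ii
  = (5.533)^2/12 + (5.0818)^2/10
  = 2.5512 + 2.5825 = 5.1336
Step 3: Objective decrease = 0.5 * g^T H^(-1) g = 2.5668


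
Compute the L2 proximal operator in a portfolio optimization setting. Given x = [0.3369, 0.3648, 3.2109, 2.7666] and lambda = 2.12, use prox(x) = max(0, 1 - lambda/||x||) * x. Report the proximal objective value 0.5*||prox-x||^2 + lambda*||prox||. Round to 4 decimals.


Step 1: Compute ||x||.
||x|| = 4.2674
Step 2: Compute scaling factor.
scale = max(0, 1 - 2.12/4.2674) = 0.5032
Step 3: prox(x) = [0.1695, 0.1836, 1.6158, 1.3922]
||prox(x)|| = 2.1474
Step 4: Proximal objective.
0.5*||prox-x||^2 = 2.2472
lambda*||prox|| = 4.5525
Total = 6.7996


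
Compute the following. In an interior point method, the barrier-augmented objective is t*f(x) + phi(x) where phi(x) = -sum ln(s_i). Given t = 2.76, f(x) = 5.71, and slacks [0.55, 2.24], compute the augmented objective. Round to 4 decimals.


Step 1: Compute log-barrier.
ln values: [-0.5978, 0.8065]
phi = -(-0.5978 + 0.8065) = -0.2086
Step 2: Compute augmented objective.
t*f(x) = 2.76*5.71 = 15.7596
Total = 15.7596 - 0.2086 = 15.551


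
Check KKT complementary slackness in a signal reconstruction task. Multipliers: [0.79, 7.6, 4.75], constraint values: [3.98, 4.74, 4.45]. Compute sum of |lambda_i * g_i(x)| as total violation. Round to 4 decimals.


KKT complementary slackness check:
lambda_1 * g_1 = 0.79 * 3.98 = 3.1442
lambda_2 * g_2 = 7.6 * 4.74 = 36.024
lambda_3 * g_3 = 4.75 * 4.45 = 21.1375
Total violation = 3.1442 + 36.024 + 21.1375 = 60.3057


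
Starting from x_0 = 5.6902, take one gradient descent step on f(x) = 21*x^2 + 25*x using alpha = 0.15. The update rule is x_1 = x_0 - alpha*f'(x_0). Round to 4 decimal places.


We compute the gradient at x_0 and apply the update.
f'(x) = 42*x + 25
f'(5.6902) = 42*5.6902 + 25 = 263.9884
x_1 = 5.6902 - 0.15*263.9884 = -33.9081


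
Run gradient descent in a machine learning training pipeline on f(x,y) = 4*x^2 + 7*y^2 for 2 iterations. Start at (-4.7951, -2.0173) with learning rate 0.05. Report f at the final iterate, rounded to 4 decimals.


Gradient descent on f(x,y) = 4*x^2 + 7*y^2.
Starting point: (-4.7951, -2.0173), alpha = 0.05
Step 1: grad_x = 2*4*-4.7951 = -38.3608, grad_y = 2*7*-2.0173 = -28.2422
  x_1 = -4.7951 - 0.05*-38.3608 = -2.8771
  y_1 = -2.0173 - 0.05*-28.2422 = -0.6052
Step 2: grad_x = 2*4*-2.8771 = -23.0165, grad_y = 2*7*-0.6052 = -8.4727
  x_2 = -2.8771 - 0.05*-23.0165 = -1.7262
  y_2 = -0.6052 - 0.05*-8.4727 = -0.1816
f(-1.7262, -0.1816) = 4*(-1.7262)^2 + 7*(-0.1816)^2 = 12.1503


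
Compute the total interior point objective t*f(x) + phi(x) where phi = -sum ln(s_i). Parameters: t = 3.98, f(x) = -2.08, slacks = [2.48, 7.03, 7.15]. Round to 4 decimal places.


Step 1: Compute log-barrier.
ln values: [0.9083, 1.9502, 1.9671]
phi = -(0.9083 + 1.9502 + 1.9671) = -4.8256
Step 2: Compute augmented objective.
t*f(x) = 3.98*-2.08 = -8.2784
Total = -8.2784 - 4.8256 = -13.104


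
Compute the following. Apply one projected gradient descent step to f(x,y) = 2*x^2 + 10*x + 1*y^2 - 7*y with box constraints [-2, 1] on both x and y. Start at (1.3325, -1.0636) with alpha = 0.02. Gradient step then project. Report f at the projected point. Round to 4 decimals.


Step 1: Compute gradient at (1.3325, -1.0636).
grad_x = 2*2*1.3325 + 10 = 15.33
grad_y = 2*1*-1.0636 - 7 = -9.1272
Step 2: Gradient step.
x_raw = 1.3325 - 0.02*15.33 = 1.0259
y_raw = -1.0636 - 0.02*-9.1272 = -0.8811
Step 3: Project onto [-2, 1].
x_proj = clip(1.0259) = 1.0
y_proj = clip(-0.8811) = -0.8811
Step 4: Evaluate f.
f(1.0, -0.8811) = 18.9437


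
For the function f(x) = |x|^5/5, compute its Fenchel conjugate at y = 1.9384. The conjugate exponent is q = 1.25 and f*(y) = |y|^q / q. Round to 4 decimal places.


The conjugate exponent q satisfies 1/p + 1/q = 1.
p = 5, so q = 5/(5 - 1) = 1.25
|y|^q = 1.9384^1.25 = 2.2872
f*(1.9384) = 2.2872 / 1.25 = 1.8298


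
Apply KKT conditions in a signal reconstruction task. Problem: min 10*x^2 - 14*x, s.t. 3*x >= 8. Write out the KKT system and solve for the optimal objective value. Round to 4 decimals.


Step 1: Try lambda = 0 (constraint inactive).
x_unc = 14/(2*10) = 0.7
Check: 3*0.7 = 2.1 < 8 -- violated!
Step 2: Constraint must be active: 3*x = 8
x* = 8/3 = 2.6667 (rounded; the exact value 8/3 is used below)
lambda = (2*10*(8/3) - 14)/3 = 13.1111
Step 3: Compute optimal value.
f(x*) = 10*(8/3)^2 - 14*(8/3) = 33.7778


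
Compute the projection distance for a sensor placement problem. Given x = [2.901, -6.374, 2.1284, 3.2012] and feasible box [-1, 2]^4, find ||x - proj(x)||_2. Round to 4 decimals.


Project each component onto [-1, 2].
clip(2.901) = 2.0, clip(-6.374) = -1.0, clip(2.1284) = 2.0, clip(3.2012) = 2.0
Projection = [2.0, -1.0, 2.0, 2.0]
Squared diffs: [0.8118, 28.8799, 0.0165, 1.4429]
Distance = sqrt(31.1511) = 5.5813


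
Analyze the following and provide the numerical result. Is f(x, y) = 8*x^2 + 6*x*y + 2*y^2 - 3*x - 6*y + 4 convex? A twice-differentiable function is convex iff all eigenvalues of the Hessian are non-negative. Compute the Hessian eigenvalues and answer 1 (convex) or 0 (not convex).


The Hessian of f(x,y) = 8*x^2 + 6*x*y + 2*y^2 - 3*x - 6*y + 4 is:
H = [[16, 6], [6, 4]]
Trace = 16 + 4 = 20
Determinant = 16*4 - (6)^2 = 28
Discriminant = (20)^2 - 4*28 = 288.0
Eigenvalues: lambda_1 = 1.5147, lambda_2 = 18.4853
The function is convex.

1


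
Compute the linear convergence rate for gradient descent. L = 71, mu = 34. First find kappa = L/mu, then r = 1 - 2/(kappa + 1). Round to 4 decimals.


Step 1: Compute the condition number.
kappa = L/mu = 71/34 = 2.0882
Step 2: Compute the convergence rate.
r = 1 - 2/(kappa + 1) = 1 - 2*mu/(L + mu) = (L - mu)/(L + mu) = 37/105 = 0.3524


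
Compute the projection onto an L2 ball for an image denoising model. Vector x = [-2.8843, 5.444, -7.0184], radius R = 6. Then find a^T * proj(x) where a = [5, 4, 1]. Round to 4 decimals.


Step 1: Compute ||x|| (intermediates to 6 decimals).
||x|| = sqrt((-2.8843)^2 + 5.444^2 + (-7.0184)^2) = 9.338858
Step 2: Project.
Since ||x|| > R, scale = R/||x|| = 6/9.338858 = 0.642477, proj(x) = scale * x
proj(x) = [-1.853096, 3.497645, -4.509161]
Step 3: Dot product.
a^T * proj(x) = 5*(-1.853096) + 4*3.497645 + 1*(-4.509161) = 0.2159


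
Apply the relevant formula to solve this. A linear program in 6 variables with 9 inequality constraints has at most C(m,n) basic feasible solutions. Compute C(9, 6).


Each vertex corresponds to some choice of n active constraints out of m, so the number of vertices is at most C(m, n) = m! / (n!(m-n)!).
m = 9, n = 6
Numerator: 9 * 8 * 7 * 6 * 5 * 4
Denominator: 6! = 720
C(9, 6) = 84


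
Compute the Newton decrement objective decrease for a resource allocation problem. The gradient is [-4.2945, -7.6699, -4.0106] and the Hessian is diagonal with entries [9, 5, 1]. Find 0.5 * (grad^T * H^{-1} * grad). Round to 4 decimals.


Step 1: H is diagonal, so H^(-1) * g = [-0.4772, -1.534, -4.0106].
Step 2: g^T H^(-1) g = sum_i g_i^2 / H_ii
  = (-4.2945)^2/9 + (-7.6699)^2/5 + (-4.0106)^2/1
  = 2.0492 + 11.7655 + 16.0849 = 29.8996
Step 3: Objective decrease = 0.5 * g^T H^(-1) g = 14.9498


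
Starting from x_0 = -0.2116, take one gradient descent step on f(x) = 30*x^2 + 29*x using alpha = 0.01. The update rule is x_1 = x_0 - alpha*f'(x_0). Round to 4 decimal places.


We compute the gradient at x_0 and apply the update.
f'(x) = 60*x + 29
f'(-0.2116) = 60*-0.2116 + 29 = 16.304
x_1 = -0.2116 - 0.01*16.304 = -0.3746


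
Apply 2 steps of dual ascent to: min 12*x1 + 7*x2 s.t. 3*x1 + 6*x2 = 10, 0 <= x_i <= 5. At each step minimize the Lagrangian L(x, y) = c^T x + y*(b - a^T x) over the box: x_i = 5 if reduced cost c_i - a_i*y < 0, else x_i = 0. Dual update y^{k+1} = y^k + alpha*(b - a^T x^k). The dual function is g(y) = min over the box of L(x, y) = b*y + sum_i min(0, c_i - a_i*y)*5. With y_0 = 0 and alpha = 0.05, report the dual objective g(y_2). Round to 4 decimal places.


Dual ascent for LP: min 12*x1 + 7*x2, 3*x1 + 6*x2 = 10, 0 <= x_i <= 5
Step 1: y^k = 0.0, reduced costs: (12.0, 7.0)
  x^k = (0.0, 0.0), subgradient = b - a^T x = 10.0
  y^{k+1} = 0.0 + 0.05*10.0 = 0.5
Step 2: y^k = 0.5, reduced costs: (10.5, 4.0)
  x^k = (0.0, 0.0), subgradient = b - a^T x = 10.0
  y^{k+1} = 0.5 + 0.05*10.0 = 1.0
Dual objective at y_2 = 1.0: reduced costs (9.0, 1.0), box minimizer x = (0.0, 0.0)
g(y_2) = b*y + (c1 - a1*y)*x1 + (c2 - a2*y)*x2 = 10*1.0 + 9.0*0.0 + 1.0*0.0 = 10.0 + 0.0 + 0.0 = 10.0


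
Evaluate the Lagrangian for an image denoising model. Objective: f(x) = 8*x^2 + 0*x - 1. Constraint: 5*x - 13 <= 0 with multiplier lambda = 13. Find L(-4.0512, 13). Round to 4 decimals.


Step 1: Evaluate f(x).
f(-4.0512) = 8*(-4.0512)^2 + 0*(-4.0512) - 1 = 130.2978
Step 2: Evaluate g(x).
g(-4.0512) = 5*-4.0512 - 13 = -33.256
Step 3: Compute Lagrangian.
L = 130.2978 + 13*-33.256 = -302.0302


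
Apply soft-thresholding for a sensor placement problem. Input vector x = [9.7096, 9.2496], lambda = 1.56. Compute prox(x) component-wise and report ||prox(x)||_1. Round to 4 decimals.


Soft-thresholding with lambda = 1.56:
prox(9.7096) = sign(9.7096)*max(|9.7096| - 1.56, 0) = 8.1496
prox(9.2496) = sign(9.2496)*max(|9.2496| - 1.56, 0) = 7.6896
prox(x) = [8.1496, 7.6896]
||prox(x)||_1 = 8.1496 + 7.6896 = 15.8392


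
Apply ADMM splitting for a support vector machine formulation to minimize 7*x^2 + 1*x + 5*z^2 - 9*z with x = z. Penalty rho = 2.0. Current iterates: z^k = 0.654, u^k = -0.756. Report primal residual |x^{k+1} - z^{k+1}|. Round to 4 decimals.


ADMM iteration with rho = 2.0, z^k = 0.654, u^k = -0.756
Step 1: x-update.
Minimize 7*x^2 + 1*x + (2.0/2)*(x - 0.654 - 0.756)^2
FOC: (2*7 + 2.0)*x = -1 + 2.0*(0.654 + 0.756)
x^{k+1} = 0.1138
Step 2: z-update.
Minimize 5*z^2 - 9*z + (2.0/2)*(0.1138 - z - 0.756)^2
FOC: (2*5 + 2.0)*z = 9 + 2.0*(0.1138 - 0.756)
z^{k+1} = 0.643
Step 3: u-update.
u^{k+1} = -0.756 + 0.1138 - 0.643 = -1.2852
Step 4: Primal residual = |0.1138 - 0.643| = 0.5292


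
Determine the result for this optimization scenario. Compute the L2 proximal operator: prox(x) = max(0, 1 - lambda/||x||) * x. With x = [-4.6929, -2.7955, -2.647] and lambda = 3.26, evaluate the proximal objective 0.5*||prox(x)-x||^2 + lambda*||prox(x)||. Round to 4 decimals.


Step 1: Compute ||x||.
||x|| = 6.07
Step 2: Compute scaling factor.
scale = max(0, 1 - 3.26/6.07) = 0.4629
Step 3: prox(x) = [-2.1725, -1.2941, -1.2254]
||prox(x)|| = 2.81
Step 4: Proximal objective.
0.5*||prox-x||^2 = 5.3138
lambda*||prox|| = 9.1606
Total = 14.4744


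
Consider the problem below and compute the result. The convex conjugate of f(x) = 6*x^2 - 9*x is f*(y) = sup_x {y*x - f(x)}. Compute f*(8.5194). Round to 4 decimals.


f*(y) = sup_x {y*x - a*x^2 - b*x} = sup_x {(y-b)*x - a*x^2}
FOC: (y - b) - 2a*x = 0 => x* = (y - b)/(2a)
x* = (8.5194 + 9)/(2*6) = 1.46
f*(8.5194) = (y-b)^2/(4a) = (8.5194 + 9)^2/(4*6)
= 306.9294/24 = 12.7887


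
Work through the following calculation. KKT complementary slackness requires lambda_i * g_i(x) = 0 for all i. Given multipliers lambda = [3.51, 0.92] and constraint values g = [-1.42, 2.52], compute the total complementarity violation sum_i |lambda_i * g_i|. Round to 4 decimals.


KKT complementary slackness check:
lambda_1 * g_1 = 3.51 * -1.42 = -4.9842
lambda_2 * g_2 = 0.92 * 2.52 = 2.3184
Total violation = 4.9842 + 2.3184 = 7.3026


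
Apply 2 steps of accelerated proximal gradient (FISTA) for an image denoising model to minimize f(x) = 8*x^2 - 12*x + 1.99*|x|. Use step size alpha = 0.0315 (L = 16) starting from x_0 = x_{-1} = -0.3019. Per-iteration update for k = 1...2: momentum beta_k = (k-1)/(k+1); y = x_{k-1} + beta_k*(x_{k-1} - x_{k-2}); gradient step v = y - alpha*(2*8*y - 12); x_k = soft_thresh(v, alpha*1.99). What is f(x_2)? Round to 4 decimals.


FISTA on f(x) = 8*x^2 - 12*x + 1.99*|x|
L = 16, alpha = 0.0315
Iteration 1: beta = 0.0, y = -0.3019 + 0.0*(-0.3019 + 0.3019) = -0.3019
  grad(y) = -16.8304, v = y - alpha*grad = 0.2283
  prox(v) = soft_thresh(0.2283, 0.0627) = 0.1656
Iteration 2: beta = 0.3333, y = 0.1656 + 0.3333*(0.1656 + 0.3019) = 0.3214
  grad(y) = -6.8577, v = y - alpha*grad = 0.5374
  prox(v) = soft_thresh(0.5374, 0.0627) = 0.4747
f(x_2) = 8*0.4747^2 - 12*0.4747 + 1.99*|0.4747| = -2.9491


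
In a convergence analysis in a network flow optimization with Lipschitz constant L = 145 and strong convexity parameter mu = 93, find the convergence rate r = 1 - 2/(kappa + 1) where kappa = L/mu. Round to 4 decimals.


Step 1: Compute the condition number.
kappa = L/mu = 145/93 = 1.5591
Step 2: Compute the convergence rate.
r = 1 - 2/(kappa + 1) = 1 - 2*mu/(L + mu) = (L - mu)/(L + mu) = 52/238 = 0.2185


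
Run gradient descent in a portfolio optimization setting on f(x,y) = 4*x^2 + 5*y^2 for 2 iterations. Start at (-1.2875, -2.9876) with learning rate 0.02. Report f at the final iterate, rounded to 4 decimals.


Gradient descent on f(x,y) = 4*x^2 + 5*y^2.
Starting point: (-1.2875, -2.9876), alpha = 0.02
Step 1: grad_x = 2*4*-1.2875 = -10.3, grad_y = 2*5*-2.9876 = -29.876
  x_1 = -1.2875 - 0.02*-10.3 = -1.0815
  y_1 = -2.9876 - 0.02*-29.876 = -2.3901
Step 2: grad_x = 2*4*-1.0815 = -8.652, grad_y = 2*5*-2.3901 = -23.9008
  x_2 = -1.0815 - 0.02*-8.652 = -0.9085
  y_2 = -2.3901 - 0.02*-23.9008 = -1.9121
f(-0.9085, -1.9121) = 4*(-0.9085)^2 + 5*(-1.9121)^2 = 21.5811


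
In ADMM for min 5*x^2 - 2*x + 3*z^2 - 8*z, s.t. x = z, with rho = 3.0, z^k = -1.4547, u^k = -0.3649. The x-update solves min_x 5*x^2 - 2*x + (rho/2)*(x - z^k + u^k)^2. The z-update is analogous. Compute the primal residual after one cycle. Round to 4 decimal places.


ADMM iteration with rho = 3.0, z^k = -1.4547, u^k = -0.3649
Step 1: x-update.
Minimize 5*x^2 - 2*x + (3.0/2)*(x + 1.4547 - 0.3649)^2
FOC: (2*5 + 3.0)*x = 2 + 3.0*(-1.4547 + 0.3649)
x^{k+1} = -0.0976
Step 2: z-update.
Minimize 3*z^2 - 8*z + (3.0/2)*(-0.0976 - z - 0.3649)^2
FOC: (2*3 + 3.0)*z = 8 + 3.0*(-0.0976 - 0.3649)
z^{k+1} = 0.7347
Step 3: u-update.
u^{k+1} = -0.3649 - 0.0976 - 0.7347 = -1.1973
Step 4: Primal residual = |-0.0976 - 0.7347| = 0.8324


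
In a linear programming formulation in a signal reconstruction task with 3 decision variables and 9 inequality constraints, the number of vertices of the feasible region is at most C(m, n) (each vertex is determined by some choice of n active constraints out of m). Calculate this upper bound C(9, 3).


Each vertex corresponds to some choice of n active constraints out of m, so the number of vertices is at most C(m, n) = m! / (n!(m-n)!).
m = 9, n = 3
Numerator: 9 * 8 * 7
Denominator: 3! = 6
C(9, 3) = 84


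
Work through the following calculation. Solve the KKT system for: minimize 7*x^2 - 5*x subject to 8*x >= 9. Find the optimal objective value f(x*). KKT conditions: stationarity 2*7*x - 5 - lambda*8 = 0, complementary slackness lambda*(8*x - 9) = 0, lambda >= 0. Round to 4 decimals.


Step 1: Try lambda = 0 (constraint inactive).
x_unc = 5/(2*7) = 0.3571
Check: 8*0.3571 = 2.8568 < 9 -- violated!
Step 2: Constraint must be active: 8*x = 9
x* = 9/8 = 1.125
lambda = (2*7*1.125 - 5)/8 = 1.3438
Step 3: Compute optimal value.
f(x*) = 7*1.125^2 - 5*1.125 = 3.2344


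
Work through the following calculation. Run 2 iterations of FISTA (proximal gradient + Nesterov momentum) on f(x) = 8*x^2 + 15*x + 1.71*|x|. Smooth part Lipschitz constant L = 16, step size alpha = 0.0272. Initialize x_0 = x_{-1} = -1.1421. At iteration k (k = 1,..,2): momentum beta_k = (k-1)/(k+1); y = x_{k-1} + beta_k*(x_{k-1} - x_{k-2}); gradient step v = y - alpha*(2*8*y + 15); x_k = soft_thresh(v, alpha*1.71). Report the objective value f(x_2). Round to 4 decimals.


FISTA on f(x) = 8*x^2 + 15*x + 1.71*|x|
L = 16, alpha = 0.0272
Iteration 1: beta = 0.0, y = -1.1421 + 0.0*(-1.1421 + 1.1421) = -1.1421
  grad(y) = -3.2736, v = y - alpha*grad = -1.0531
  prox(v) = soft_thresh(-1.0531, 0.0465) = -1.0065
Iteration 2: beta = 0.3333, y = -1.0065 + 0.3333*(-1.0065 + 1.1421) = -0.9614
  grad(y) = -0.3818, v = y - alpha*grad = -0.951
  prox(v) = soft_thresh(-0.951, 0.0465) = -0.9045
f(x_2) = 8*(-0.9045)^2 + 15*(-0.9045) + 1.71*|-0.9045| = -5.4759


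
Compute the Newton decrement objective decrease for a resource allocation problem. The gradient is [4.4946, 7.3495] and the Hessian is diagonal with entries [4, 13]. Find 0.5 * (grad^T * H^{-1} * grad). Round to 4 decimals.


Step 1: H is diagonal, so H^(-1) * g = [1.1237, 0.5653].
Step 2: g^T H^(-1) g = sum_i g_i^2 / H_ii
  = (4.4946)^2/4 + (7.3495)^2/13
  = 5.0504 + 4.155 = 9.2054
Step 3: Objective decrease = 0.5 * g^T H^(-1) g = 4.6027


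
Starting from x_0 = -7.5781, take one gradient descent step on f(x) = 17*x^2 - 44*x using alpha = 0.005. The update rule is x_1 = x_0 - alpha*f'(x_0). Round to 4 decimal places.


We compute the gradient at x_0 and apply the update.
f'(x) = 34*x - 44
f'(-7.5781) = 34*-7.5781 - 44 = -301.6554
x_1 = -7.5781 - 0.005*-301.6554 = -6.0698


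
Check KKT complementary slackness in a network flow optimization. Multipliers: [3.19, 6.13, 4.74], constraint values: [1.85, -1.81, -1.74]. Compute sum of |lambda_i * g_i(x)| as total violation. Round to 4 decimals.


KKT complementary slackness check:
lambda_1 * g_1 = 3.19 * 1.85 = 5.9015
lambda_2 * g_2 = 6.13 * -1.81 = -11.0953
lambda_3 * g_3 = 4.74 * -1.74 = -8.2476
Total violation = 5.9015 + 11.0953 + 8.2476 = 25.2444


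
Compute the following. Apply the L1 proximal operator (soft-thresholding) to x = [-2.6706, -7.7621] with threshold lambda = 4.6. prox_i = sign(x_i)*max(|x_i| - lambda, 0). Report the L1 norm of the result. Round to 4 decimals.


Soft-thresholding with lambda = 4.6:
prox(-2.6706) = sign(-2.6706)*max(|-2.6706| - 4.6, 0) = 0.0
prox(-7.7621) = sign(-7.7621)*max(|-7.7621| - 4.6, 0) = -3.1621
prox(x) = [0.0, -3.1621]
||prox(x)||_1 = 0.0 + 3.1621 = 3.1621


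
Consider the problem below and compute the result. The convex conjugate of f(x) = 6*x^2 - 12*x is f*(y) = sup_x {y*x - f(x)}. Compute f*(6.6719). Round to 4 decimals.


f*(y) = sup_x {y*x - a*x^2 - b*x} = sup_x {(y-b)*x - a*x^2}
FOC: (y - b) - 2a*x = 0 => x* = (y - b)/(2a)
x* = (6.6719 + 12)/(2*6) = 1.556
f*(6.6719) = (y-b)^2/(4a) = (6.6719 + 12)^2/(4*6)
= 348.6398/24 = 14.5267


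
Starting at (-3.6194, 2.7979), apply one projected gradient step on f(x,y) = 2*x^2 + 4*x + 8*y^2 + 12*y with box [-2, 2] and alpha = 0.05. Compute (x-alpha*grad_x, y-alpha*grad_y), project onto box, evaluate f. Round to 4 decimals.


Step 1: Compute gradient at (-3.6194, 2.7979).
grad_x = 2*2*-3.6194 + 4 = -10.4776
grad_y = 2*8*2.7979 + 12 = 56.7664
Step 2: Gradient step.
x_raw = -3.6194 - 0.05*-10.4776 = -3.0955
y_raw = 2.7979 - 0.05*56.7664 = -0.0404
Step 3: Project onto [-2, 2].
x_proj = clip(-3.0955) = -2.0
y_proj = clip(-0.0404) = -0.0404
Step 4: Evaluate f.
f(-2.0, -0.0404) = -0.472


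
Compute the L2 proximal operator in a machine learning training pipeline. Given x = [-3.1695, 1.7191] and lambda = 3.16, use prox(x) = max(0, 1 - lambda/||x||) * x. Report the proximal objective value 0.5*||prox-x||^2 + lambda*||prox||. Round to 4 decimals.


Step 1: Compute ||x||.
||x|| = 3.6057
Step 2: Compute scaling factor.
scale = max(0, 1 - 3.16/3.6057) = 0.1236
Step 3: prox(x) = [-0.3918, 0.2125]
||prox(x)|| = 0.4457
Step 4: Proximal objective.
0.5*||prox-x||^2 = 4.9928
lambda*||prox|| = 1.4084
Total = 6.4012


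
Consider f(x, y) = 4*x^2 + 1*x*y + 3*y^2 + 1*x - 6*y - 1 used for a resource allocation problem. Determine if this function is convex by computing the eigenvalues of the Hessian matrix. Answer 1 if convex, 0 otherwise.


The Hessian of f(x,y) = 4*x^2 + 1*x*y + 3*y^2 + 1*x - 6*y - 1 is:
H = [[8, 1], [1, 6]]
Trace = 8 + 6 = 14
Determinant = 8*6 - (1)^2 = 47
Discriminant = (14)^2 - 4*47 = 8.0
Eigenvalues: lambda_1 = 5.5858, lambda_2 = 8.4142
The function is convex.

1


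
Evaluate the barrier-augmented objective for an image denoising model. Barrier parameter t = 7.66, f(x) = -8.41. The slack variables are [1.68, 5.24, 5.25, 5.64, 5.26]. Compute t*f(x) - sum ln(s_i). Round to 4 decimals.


Step 1: Compute log-barrier.
ln values: [0.5188, 1.6563, 1.6582, 1.7299, 1.6601]
phi = -(0.5188 + 1.6563 + 1.6582 + 1.7299 + 1.6601) = -7.2234
Step 2: Compute augmented objective.
t*f(x) = 7.66*-8.41 = -64.4206
Total = -64.4206 - 7.2234 = -71.644


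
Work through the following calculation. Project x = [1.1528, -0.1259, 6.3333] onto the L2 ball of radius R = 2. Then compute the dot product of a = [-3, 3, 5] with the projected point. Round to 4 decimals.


Step 1: Compute ||x|| (intermediates to 6 decimals).
||x|| = sqrt(1.1528^2 + (-0.1259)^2 + 6.3333^2) = 6.438594
Step 2: Project.
Since ||x|| > R, scale = R/||x|| = 2/6.438594 = 0.310627, proj(x) = scale * x
proj(x) = [0.358091, -0.039108, 1.967294]
Step 3: Dot product.
a^T * proj(x) = -3*0.358091 + 3*(-0.039108) + 5*1.967294 = 8.6449


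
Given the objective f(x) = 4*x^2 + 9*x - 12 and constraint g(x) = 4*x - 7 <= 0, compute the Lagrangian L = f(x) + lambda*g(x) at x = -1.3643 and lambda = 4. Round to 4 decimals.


Step 1: Evaluate f(x).
f(-1.3643) = 4*(-1.3643)^2 + 9*(-1.3643) - 12 = -16.8334
Step 2: Evaluate g(x).
g(-1.3643) = 4*-1.3643 - 7 = -12.4572
Step 3: Compute Lagrangian.
L = -16.8334 + 4*-12.4572 = -66.6622


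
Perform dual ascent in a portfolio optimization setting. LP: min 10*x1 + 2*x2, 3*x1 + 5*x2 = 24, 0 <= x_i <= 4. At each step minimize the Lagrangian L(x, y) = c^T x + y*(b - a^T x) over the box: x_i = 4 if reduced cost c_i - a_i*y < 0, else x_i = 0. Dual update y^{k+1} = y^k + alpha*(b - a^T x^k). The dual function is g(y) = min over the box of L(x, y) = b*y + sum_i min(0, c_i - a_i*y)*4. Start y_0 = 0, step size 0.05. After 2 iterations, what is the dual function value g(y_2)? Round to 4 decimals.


Dual ascent for LP: min 10*x1 + 2*x2, 3*x1 + 5*x2 = 24, 0 <= x_i <= 4
Step 1: y^k = 0.0, reduced costs: (10.0, 2.0)
  x^k = (0.0, 0.0), subgradient = b - a^T x = 24.0
  y^{k+1} = 0.0 + 0.05*24.0 = 1.2
Step 2: y^k = 1.2, reduced costs: (6.4, -4.0)
  x^k = (0.0, 4.0), subgradient = b - a^T x = 4.0
  y^{k+1} = 1.2 + 0.05*4.0 = 1.4
Dual objective at y_2 = 1.4: reduced costs (5.8, -5.0), box minimizer x = (0.0, 4.0)
g(y_2) = b*y + (c1 - a1*y)*x1 + (c2 - a2*y)*x2 = 24*1.4 + 5.8*0.0 + (-5.0)*4.0 = 33.6 + 0.0 - 20.0 = 13.6


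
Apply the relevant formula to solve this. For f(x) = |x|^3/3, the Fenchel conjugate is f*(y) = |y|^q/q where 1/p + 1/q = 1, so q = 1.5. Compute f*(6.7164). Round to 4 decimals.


The conjugate exponent q satisfies 1/p + 1/q = 1.
p = 3, so q = 3/(3 - 1) = 1.5
|y|^q = 6.7164^1.5 = 17.4062
f*(6.7164) = 17.4062 / 1.5 = 11.6042


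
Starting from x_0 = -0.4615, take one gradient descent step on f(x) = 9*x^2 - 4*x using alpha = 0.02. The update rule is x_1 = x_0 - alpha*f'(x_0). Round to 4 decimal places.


We compute the gradient at x_0 and apply the update.
f'(x) = 18*x - 4
f'(-0.4615) = 18*-0.4615 - 4 = -12.307
x_1 = -0.4615 - 0.02*-12.307 = -0.2154


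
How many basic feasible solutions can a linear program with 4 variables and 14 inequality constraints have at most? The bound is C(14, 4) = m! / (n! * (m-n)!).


Each vertex corresponds to some choice of n active constraints out of m, so the number of vertices is at most C(m, n) = m! / (n!(m-n)!).
m = 14, n = 4
Numerator: 14 * 13 * 12 * 11
Denominator: 4! = 24
C(14, 4) = 1001


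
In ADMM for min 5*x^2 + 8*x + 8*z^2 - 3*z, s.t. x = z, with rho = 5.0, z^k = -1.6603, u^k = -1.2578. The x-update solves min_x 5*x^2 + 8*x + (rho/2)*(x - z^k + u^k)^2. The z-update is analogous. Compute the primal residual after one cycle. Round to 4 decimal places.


ADMM iteration with rho = 5.0, z^k = -1.6603, u^k = -1.2578
Step 1: x-update.
Minimize 5*x^2 + 8*x + (5.0/2)*(x + 1.6603 - 1.2578)^2
FOC: (2*5 + 5.0)*x = -8 + 5.0*(-1.6603 + 1.2578)
x^{k+1} = -0.6675
Step 2: z-update.
Minimize 8*z^2 - 3*z + (5.0/2)*(-0.6675 - z - 1.2578)^2
FOC: (2*8 + 5.0)*z = 3 + 5.0*(-0.6675 - 1.2578)
z^{k+1} = -0.3155
Step 3: u-update.
u^{k+1} = -1.2578 - 0.6675 + 0.3155 = -1.6098
Step 4: Primal residual = |-0.6675 + 0.3155| = 0.352


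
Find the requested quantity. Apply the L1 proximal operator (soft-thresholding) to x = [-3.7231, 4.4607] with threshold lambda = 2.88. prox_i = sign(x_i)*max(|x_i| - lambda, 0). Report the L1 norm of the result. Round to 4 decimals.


Soft-thresholding with lambda = 2.88:
prox(-3.7231) = sign(-3.7231)*max(|-3.7231| - 2.88, 0) = -0.8431
prox(4.4607) = sign(4.4607)*max(|4.4607| - 2.88, 0) = 1.5807
prox(x) = [-0.8431, 1.5807]
||prox(x)||_1 = 0.8431 + 1.5807 = 2.4238


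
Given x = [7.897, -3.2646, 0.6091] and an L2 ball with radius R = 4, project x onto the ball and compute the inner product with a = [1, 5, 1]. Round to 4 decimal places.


Step 1: Compute ||x|| (intermediates to 6 decimals).
||x|| = sqrt(7.897^2 + (-3.2646)^2 + 0.6091^2) = 8.566868
Step 2: Project.
Since ||x|| > R, scale = R/||x|| = 4/8.566868 = 0.466915, proj(x) = scale * x
proj(x) = [3.687228, -1.524291, 0.284398]
Step 3: Dot product.
a^T * proj(x) = 1*3.687228 + 5*(-1.524291) + 1*0.284398 = -3.6498


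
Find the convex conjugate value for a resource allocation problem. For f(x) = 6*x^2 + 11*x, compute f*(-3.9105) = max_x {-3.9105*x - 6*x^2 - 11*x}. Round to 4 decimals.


f*(y) = sup_x {y*x - a*x^2 - b*x} = sup_x {(y-b)*x - a*x^2}
FOC: (y - b) - 2a*x = 0 => x* = (y - b)/(2a)
x* = (-3.9105 - 11)/(2*6) = -1.2425
f*(-3.9105) = (y-b)^2/(4a) = (-3.9105 - 11)^2/(4*6)
= 222.323/24 = 9.2635


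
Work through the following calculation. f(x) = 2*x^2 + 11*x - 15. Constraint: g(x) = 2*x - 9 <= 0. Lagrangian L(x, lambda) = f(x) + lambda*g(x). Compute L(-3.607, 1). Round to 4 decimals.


Step 1: Evaluate f(x).
f(-3.607) = 2*(-3.607)^2 + 11*(-3.607) - 15 = -28.6561
Step 2: Evaluate g(x).
g(-3.607) = 2*-3.607 - 9 = -16.214
Step 3: Compute Lagrangian.
L = -28.6561 + 1*-16.214 = -44.8701


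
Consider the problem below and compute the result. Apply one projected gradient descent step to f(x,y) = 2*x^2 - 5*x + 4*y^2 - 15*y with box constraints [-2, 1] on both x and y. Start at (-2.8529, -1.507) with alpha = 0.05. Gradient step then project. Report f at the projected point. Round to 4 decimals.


Step 1: Compute gradient at (-2.8529, -1.507).
grad_x = 2*2*-2.8529 - 5 = -16.4116
grad_y = 2*4*-1.507 - 15 = -27.056
Step 2: Gradient step.
x_raw = -2.8529 - 0.05*-16.4116 = -2.0323
y_raw = -1.507 - 0.05*-27.056 = -0.1542
Step 3: Project onto [-2, 1].
x_proj = clip(-2.0323) = -2.0
y_proj = clip(-0.1542) = -0.1542
Step 4: Evaluate f.
f(-2.0, -0.1542) = 20.4081


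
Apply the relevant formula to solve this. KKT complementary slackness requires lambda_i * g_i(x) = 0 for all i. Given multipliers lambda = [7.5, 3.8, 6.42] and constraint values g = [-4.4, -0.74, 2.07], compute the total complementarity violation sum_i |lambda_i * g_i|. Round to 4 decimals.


KKT complementary slackness check:
lambda_1 * g_1 = 7.5 * -4.4 = -33.0
lambda_2 * g_2 = 3.8 * -0.74 = -2.812
lambda_3 * g_3 = 6.42 * 2.07 = 13.2894
Total violation = 33.0 + 2.812 + 13.2894 = 49.1014


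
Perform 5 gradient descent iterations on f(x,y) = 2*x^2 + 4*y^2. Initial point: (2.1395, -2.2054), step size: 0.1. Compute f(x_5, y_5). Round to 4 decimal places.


Gradient descent on f(x,y) = 2*x^2 + 4*y^2.
Starting point: (2.1395, -2.2054), alpha = 0.1
Step 1: grad_x = 2*2*2.1395 = 8.558, grad_y = 2*4*-2.2054 = -17.6432
  x_1 = 2.1395 - 0.1*8.558 = 1.2837
  y_1 = -2.2054 - 0.1*-17.6432 = -0.4411
Step 2: grad_x = 2*2*1.2837 = 5.1348, grad_y = 2*4*-0.4411 = -3.5286
  x_2 = 1.2837 - 0.1*5.1348 = 0.7702
  y_2 = -0.4411 - 0.1*-3.5286 = -0.0882
Step 3: grad_x = 2*2*0.7702 = 3.0809, grad_y = 2*4*-0.0882 = -0.7057
  x_3 = 0.7702 - 0.1*3.0809 = 0.4621
  y_3 = -0.0882 - 0.1*-0.7057 = -0.0176
Step 4: grad_x = 2*2*0.4621 = 1.8485, grad_y = 2*4*-0.0176 = -0.1411
  x_4 = 0.4621 - 0.1*1.8485 = 0.2773
  y_4 = -0.0176 - 0.1*-0.1411 = -0.0035
Step 5: grad_x = 2*2*0.2773 = 1.1091, grad_y = 2*4*-0.0035 = -0.0282
  x_5 = 0.2773 - 0.1*1.1091 = 0.1664
  y_5 = -0.0035 - 0.1*-0.0282 = -0.0007
f(0.1664, -0.0007) = 2*0.1664^2 + 4*(-0.0007)^2 = 0.0554


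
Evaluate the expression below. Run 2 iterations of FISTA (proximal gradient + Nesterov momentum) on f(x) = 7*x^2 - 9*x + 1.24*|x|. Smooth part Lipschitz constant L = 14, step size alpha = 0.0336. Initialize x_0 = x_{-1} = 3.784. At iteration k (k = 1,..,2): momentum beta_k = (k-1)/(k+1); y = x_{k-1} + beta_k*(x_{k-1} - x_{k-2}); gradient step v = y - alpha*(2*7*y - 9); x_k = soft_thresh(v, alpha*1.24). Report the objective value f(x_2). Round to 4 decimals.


FISTA on f(x) = 7*x^2 - 9*x + 1.24*|x|
L = 14, alpha = 0.0336
Iteration 1: beta = 0.0, y = 3.784 + 0.0*(3.784 - 3.784) = 3.784
  grad(y) = 43.976, v = y - alpha*grad = 2.3064
  prox(v) = soft_thresh(2.3064, 0.0417) = 2.2647
Iteration 2: beta = 0.3333, y = 2.2647 + 0.3333*(2.2647 - 3.784) = 1.7583
  grad(y) = 15.6165, v = y - alpha*grad = 1.2336
  prox(v) = soft_thresh(1.2336, 0.0417) = 1.1919
f(x_2) = 7*1.1919^2 - 9*1.1919 + 1.24*|1.1919| = 0.6956


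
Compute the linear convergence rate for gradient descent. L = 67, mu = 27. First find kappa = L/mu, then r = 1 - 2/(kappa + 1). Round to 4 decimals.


Step 1: Compute the condition number.
kappa = L/mu = 67/27 = 2.4815
Step 2: Compute the convergence rate.
r = 1 - 2/(kappa + 1) = 1 - 2*mu/(L + mu) = (L - mu)/(L + mu) = 40/94 = 0.4255


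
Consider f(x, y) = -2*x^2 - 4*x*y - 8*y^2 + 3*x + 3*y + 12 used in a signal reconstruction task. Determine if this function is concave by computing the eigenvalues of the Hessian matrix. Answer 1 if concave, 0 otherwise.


The Hessian of f(x,y) = -2*x^2 - 4*x*y - 8*y^2 + 3*x + 3*y + 12 is:
H = [[-4, -4], [-4, -16]]
Trace = -4 - 16 = -20
Determinant = -4*-16 - (-4)^2 = 48
Discriminant = (-20)^2 - 4*48 = 208.0
Eigenvalues: lambda_1 = -17.2111, lambda_2 = -2.7889
The function is concave.

1


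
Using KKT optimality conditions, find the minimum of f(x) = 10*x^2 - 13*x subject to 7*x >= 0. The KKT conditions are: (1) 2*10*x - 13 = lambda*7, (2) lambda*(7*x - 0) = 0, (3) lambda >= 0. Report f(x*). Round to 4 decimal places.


Step 1: Try lambda = 0 (constraint inactive).
Stationarity: 2*10*x - 13 = 0
x* = 13/(2*10) = 0.65
Check constraint: 7*0.65 = 4.55 >= 0 -- satisfied.
Step 2: Compute optimal value.
f(x*) = 10*0.65^2 - 13*0.65 = -4.225


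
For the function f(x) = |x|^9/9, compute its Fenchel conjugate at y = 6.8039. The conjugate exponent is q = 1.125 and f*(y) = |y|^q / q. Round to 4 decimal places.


The conjugate exponent q satisfies 1/p + 1/q = 1.
p = 9, so q = 9/(9 - 1) = 1.125
|y|^q = 6.8039^1.125 = 8.6467
f*(6.8039) = 8.6467 / 1.125 = 7.686


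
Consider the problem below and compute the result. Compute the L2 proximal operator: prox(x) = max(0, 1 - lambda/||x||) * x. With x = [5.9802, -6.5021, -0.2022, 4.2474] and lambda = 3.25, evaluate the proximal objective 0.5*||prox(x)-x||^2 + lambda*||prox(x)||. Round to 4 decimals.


Step 1: Compute ||x||.
||x|| = 9.8042
Step 2: Compute scaling factor.
scale = max(0, 1 - 3.25/9.8042) = 0.6685
Step 3: prox(x) = [3.9978, -4.3467, -0.1352, 2.8394]
||prox(x)|| = 6.5542
Step 4: Proximal objective.
0.5*||prox-x||^2 = 5.2813
lambda*||prox|| = 21.3012
Total = 26.5822


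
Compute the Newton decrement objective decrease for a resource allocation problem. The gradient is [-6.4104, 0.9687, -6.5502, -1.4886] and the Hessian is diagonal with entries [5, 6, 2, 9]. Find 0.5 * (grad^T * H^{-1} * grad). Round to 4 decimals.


Step 1: H is diagonal, so H^(-1) * g = [-1.2821, 0.1615, -3.2751, -0.1654].
Step 2: g^T H^(-1) g = sum_i g_i^2 / H_ii
  = (-6.4104)^2/5 + (0.9687)^2/6 + (-6.5502)^2/2 + (-1.4886)^2/9
  = 8.2186 + 0.1564 + 21.4526 + 0.2462 = 30.0738
Step 3: Objective decrease = 0.5 * g^T H^(-1) g = 15.0369


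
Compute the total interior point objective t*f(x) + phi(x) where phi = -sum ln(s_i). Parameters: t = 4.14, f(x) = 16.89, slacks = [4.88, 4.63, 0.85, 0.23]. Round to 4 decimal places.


Step 1: Compute log-barrier.
ln values: [1.5851, 1.5326, -0.1625, -1.4697]
phi = -(1.5851 + 1.5326 - 0.1625 - 1.4697) = -1.4855
Step 2: Compute augmented objective.
t*f(x) = 4.14*16.89 = 69.9246
Total = 69.9246 - 1.4855 = 68.4391


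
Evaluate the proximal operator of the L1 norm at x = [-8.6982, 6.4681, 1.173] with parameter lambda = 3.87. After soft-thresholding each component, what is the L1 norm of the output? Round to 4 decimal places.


Soft-thresholding with lambda = 3.87:
prox(-8.6982) = sign(-8.6982)*max(|-8.6982| - 3.87, 0) = -4.8282
prox(6.4681) = sign(6.4681)*max(|6.4681| - 3.87, 0) = 2.5981
prox(1.173) = sign(1.173)*max(|1.173| - 3.87, 0) = 0.0
prox(x) = [-4.8282, 2.5981, 0.0]
||prox(x)||_1 = 4.8282 + 2.5981 + 0.0 = 7.4263


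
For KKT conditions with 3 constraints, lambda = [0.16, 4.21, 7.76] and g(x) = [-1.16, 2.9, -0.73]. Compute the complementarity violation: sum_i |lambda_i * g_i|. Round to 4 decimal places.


KKT complementary slackness check:
lambda_1 * g_1 = 0.16 * -1.16 = -0.1856
lambda_2 * g_2 = 4.21 * 2.9 = 12.209
lambda_3 * g_3 = 7.76 * -0.73 = -5.6648
Total violation = 0.1856 + 12.209 + 5.6648 = 18.0594


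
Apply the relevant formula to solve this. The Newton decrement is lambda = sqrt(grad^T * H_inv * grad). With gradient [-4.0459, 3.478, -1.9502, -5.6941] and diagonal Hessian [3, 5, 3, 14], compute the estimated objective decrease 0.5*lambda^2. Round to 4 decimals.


Step 1: H is diagonal, so H^(-1) * g = [-1.3486, 0.6956, -0.6501, -0.4067].
Step 2: g^T H^(-1) g = sum_i g_i^2 / H_ii
  = (-4.0459)^2/3 + (3.478)^2/5 + (-1.9502)^2/3 + (-5.6941)^2/14
  = 5.4564 + 2.4193 + 1.2678 + 2.3159 = 11.4594
Step 3: Objective decrease = 0.5 * g^T H^(-1) g = 5.7297


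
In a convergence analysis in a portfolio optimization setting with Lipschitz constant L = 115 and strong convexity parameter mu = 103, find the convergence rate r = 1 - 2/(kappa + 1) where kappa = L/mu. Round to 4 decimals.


Step 1: Compute the condition number.
kappa = L/mu = 115/103 = 1.1165
Step 2: Compute the convergence rate.
r = 1 - 2/(kappa + 1) = 1 - 2*mu/(L + mu) = (L - mu)/(L + mu) = 12/218 = 0.055
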